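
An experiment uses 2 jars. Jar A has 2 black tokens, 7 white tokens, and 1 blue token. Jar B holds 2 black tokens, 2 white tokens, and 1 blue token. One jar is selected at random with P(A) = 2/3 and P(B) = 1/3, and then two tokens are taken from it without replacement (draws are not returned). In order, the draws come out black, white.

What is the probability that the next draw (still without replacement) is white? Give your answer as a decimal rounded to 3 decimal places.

0.587

For each hypothesis, P(data | H) works out to: P(data | jar A) = (2/10)(7/9) = 7/45; P(data | jar B) = (2/5)(2/4) = 1/5.
Multiplying each by its prior: 2/3 · 7/45 = 14/135, 1/3 · 1/5 = 1/15; with total 23/135.
The posterior is then P(jar A | data) = 14/23, P(jar B | data) = 9/23.
The predictive probability is P(white next | data) = (3/4)(14/23) + (1/3)(9/23) = 27/46.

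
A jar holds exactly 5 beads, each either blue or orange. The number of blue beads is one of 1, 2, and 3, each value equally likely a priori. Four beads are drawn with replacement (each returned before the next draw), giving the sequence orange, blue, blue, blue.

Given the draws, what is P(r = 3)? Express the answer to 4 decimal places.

For each hypothesis, P(data | H) works out to: P(data | r = 1) = (4/5)(1/5)(1/5)(1/5) = 0.0064; P(data | r = 2) = (3/5)(2/5)(2/5)(2/5) = 0.0384; P(data | r = 3) = (2/5)(3/5)(3/5)(3/5) = 0.0864.
The prior-weighted likelihoods are 1/3 · 0.0064 = 0.0021333, 1/3 · 0.0384 = 0.0128, 1/3 · 0.0864 = 0.0288; summing to 0.043733.
By Bayes' rule, P(r = 3 | data) = (0.0288) / (0.043733) = 0.65854.

0.6585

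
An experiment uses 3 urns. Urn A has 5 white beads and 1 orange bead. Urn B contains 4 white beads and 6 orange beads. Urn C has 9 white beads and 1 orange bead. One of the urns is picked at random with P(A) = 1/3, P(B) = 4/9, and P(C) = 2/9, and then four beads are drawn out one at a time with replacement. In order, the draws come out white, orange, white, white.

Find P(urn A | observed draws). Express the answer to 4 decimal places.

Under each hypothesis, the probability of the observed sequence is: P(data | urn A) = (5/6)(1/6)(5/6)(5/6) = 0.096451; P(data | urn B) = (4/10)(6/10)(4/10)(4/10) = 0.0384; P(data | urn C) = (9/10)(1/10)(9/10)(9/10) = 0.0729.
Multiplying each by its prior: 1/3 · 0.096451 = 0.03215, 4/9 · 0.0384 = 0.017067, 2/9 · 0.0729 = 0.0162; with total 0.065417.
So P(urn A | data) = (0.03215) / (0.065417) = 0.49147.

0.4915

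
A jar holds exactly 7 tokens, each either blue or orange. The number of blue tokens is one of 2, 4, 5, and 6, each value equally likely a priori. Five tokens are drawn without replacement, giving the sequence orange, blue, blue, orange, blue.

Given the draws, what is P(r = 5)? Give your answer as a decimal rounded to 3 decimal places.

0.455

For each hypothesis, P(data | H) works out to: P(data | r = 2) = (5/7)(2/6)(1/5)(4/4)(0/3) = 0; P(data | r = 4) = (3/7)(4/6)(3/5)(2/4)(2/3) = 2/35; P(data | r = 5) = (2/7)(5/6)(4/5)(1/4)(3/3) = 1/21; P(data | r = 6) = (1/7)(6/6)(5/5)(0/4) = 0.
Weighting by the prior gives 1/4 · 0 = 0, 1/4 · 2/35 = 1/70, 1/4 · 1/21 = 1/84, 1/4 · 0 = 0; summing to 11/420.
By Bayes' rule, P(r = 5 | data) = (1/84) / (11/420) = 5/11.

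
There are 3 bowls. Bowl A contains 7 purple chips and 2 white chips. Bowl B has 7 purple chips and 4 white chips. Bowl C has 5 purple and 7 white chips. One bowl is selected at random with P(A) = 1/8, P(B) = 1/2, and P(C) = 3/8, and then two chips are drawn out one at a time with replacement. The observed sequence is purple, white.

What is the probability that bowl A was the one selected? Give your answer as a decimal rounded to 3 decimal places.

For each hypothesis, P(data | H) works out to: P(data | bowl A) = (7/9)(2/9) = 0.17284; P(data | bowl B) = (7/11)(4/11) = 0.2314; P(data | bowl C) = (5/12)(7/12) = 0.24306.
The prior-weighted likelihoods are 1/8 · 0.17284 = 0.021605, 1/2 · 0.2314 = 0.1157, 3/8 · 0.24306 = 0.091146; summing to 0.22845.
Therefore the posterior P(bowl A | data) = (0.021605) / (0.22845) = 0.094571.

0.095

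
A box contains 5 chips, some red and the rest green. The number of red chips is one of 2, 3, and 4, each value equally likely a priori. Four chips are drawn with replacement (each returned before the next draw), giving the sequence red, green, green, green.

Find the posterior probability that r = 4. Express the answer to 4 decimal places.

0.0488

Compute the likelihood of the observed sequence for each case: P(data | r = 2) = (2/5)(3/5)(3/5)(3/5) = 0.0864; P(data | r = 3) = (3/5)(2/5)(2/5)(2/5) = 0.0384; P(data | r = 4) = (4/5)(1/5)(1/5)(1/5) = 0.0064.
Weighting by the prior gives 1/3 · 0.0864 = 0.0288, 1/3 · 0.0384 = 0.0128, 1/3 · 0.0064 = 0.0021333; summing to 0.043733.
By Bayes' rule, P(r = 4 | data) = (0.0021333) / (0.043733) = 0.04878.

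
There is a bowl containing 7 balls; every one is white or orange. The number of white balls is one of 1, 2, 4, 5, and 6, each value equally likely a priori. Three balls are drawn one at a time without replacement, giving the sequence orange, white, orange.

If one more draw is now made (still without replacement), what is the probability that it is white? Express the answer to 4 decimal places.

0.3654

For each hypothesis, P(data | H) works out to: P(data | r = 1) = (6/7)(1/6)(5/5) = 1/7; P(data | r = 2) = (5/7)(2/6)(4/5) = 4/21; P(data | r = 4) = (3/7)(4/6)(2/5) = 4/35; P(data | r = 5) = (2/7)(5/6)(1/5) = 1/21; P(data | r = 6) = (1/7)(6/6)(0/5) = 0.
Weighting by the prior gives 1/5 · 1/7 = 1/35, 1/5 · 4/21 = 4/105, 1/5 · 4/35 = 4/175, 1/5 · 1/21 = 1/105, 1/5 · 0 = 0; with total 52/525.
The posterior is then P(r = 1 | data) = 15/52, P(r = 2 | data) = 5/13, P(r = 4 | data) = 3/13, P(r = 5 | data) = 5/52, P(r = 6 | data) = 0.
Averaging over the posterior, P(white next | data) = (0)(15/52) + (1/4)(5/13) + (3/4)(3/13) + (1)(5/52) = 19/52.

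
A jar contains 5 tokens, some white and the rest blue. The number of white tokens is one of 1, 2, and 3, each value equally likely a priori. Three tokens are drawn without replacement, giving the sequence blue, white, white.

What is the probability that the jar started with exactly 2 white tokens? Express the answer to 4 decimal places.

Compute the likelihood of the observed sequence for each case: P(data | r = 1) = (4/5)(1/4)(0/3) = 0; P(data | r = 2) = (3/5)(2/4)(1/3) = 1/10; P(data | r = 3) = (2/5)(3/4)(2/3) = 1/5.
The prior-weighted likelihoods are 1/3 · 0 = 0, 1/3 · 1/10 = 1/30, 1/3 · 1/5 = 1/15; summing to 1/10.
So P(r = 2 | data) = (1/30) / (1/10) = 1/3.

0.3333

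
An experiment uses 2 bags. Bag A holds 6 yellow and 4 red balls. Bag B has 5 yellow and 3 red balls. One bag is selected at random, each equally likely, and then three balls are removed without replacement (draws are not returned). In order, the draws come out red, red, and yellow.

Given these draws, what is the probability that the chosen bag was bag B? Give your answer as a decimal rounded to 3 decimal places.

0.472

Under each hypothesis, the probability of the observed sequence is: P(data | bag A) = (4/10)(3/9)(6/8) = 1/10; P(data | bag B) = (3/8)(2/7)(5/6) = 5/56.
The prior-weighted likelihoods are 1/2 · 1/10 = 1/20, 1/2 · 5/56 = 5/112; these sum to 53/560.
By Bayes' rule, P(bag B | data) = (5/112) / (53/560) = 25/53.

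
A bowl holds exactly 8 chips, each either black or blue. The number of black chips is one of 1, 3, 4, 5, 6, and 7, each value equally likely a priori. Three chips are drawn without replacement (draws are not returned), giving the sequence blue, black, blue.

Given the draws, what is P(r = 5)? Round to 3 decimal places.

0.156

Compute the likelihood of the observed sequence for each case: P(data | r = 1) = (7/8)(1/7)(6/6) = 1/8; P(data | r = 3) = (5/8)(3/7)(4/6) = 5/28; P(data | r = 4) = (4/8)(4/7)(3/6) = 1/7; P(data | r = 5) = (3/8)(5/7)(2/6) = 5/56; P(data | r = 6) = (2/8)(6/7)(1/6) = 1/28; P(data | r = 7) = (1/8)(7/7)(0/6) = 0.
Multiplying each by its prior: 1/6 · 1/8 = 1/48, 1/6 · 5/28 = 5/168, 1/6 · 1/7 = 1/42, 1/6 · 5/56 = 5/336, 1/6 · 1/28 = 1/168, 1/6 · 0 = 0; summing to 2/21.
Hence P(r = 5 | data) = (5/336) / (2/21) = 5/32.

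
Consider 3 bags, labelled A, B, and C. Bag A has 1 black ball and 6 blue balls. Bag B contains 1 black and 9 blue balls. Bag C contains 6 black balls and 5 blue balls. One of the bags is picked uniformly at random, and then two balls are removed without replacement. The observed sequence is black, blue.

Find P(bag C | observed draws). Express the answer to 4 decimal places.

Under each hypothesis, the probability of the observed sequence is: P(data | bag A) = (1/7)(6/6) = 0.14286; P(data | bag B) = (1/10)(9/9) = 0.1; P(data | bag C) = (6/11)(5/10) = 0.27273.
Weighting by the prior gives 1/3 · 0.14286 = 0.047619, 1/3 · 0.1 = 0.033333, 1/3 · 0.27273 = 0.090909; these sum to 0.17186.
Therefore the posterior P(bag C | data) = (0.090909) / (0.17186) = 0.52897.

0.5290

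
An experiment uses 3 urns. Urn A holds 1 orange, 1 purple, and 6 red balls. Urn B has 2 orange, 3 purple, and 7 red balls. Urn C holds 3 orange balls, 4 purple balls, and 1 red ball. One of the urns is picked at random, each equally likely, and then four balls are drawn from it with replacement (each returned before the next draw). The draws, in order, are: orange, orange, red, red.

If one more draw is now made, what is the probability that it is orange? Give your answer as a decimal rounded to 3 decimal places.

0.171

The likelihood of the observed sequence under each hypothesis: P(data | urn A) = (1/8)(1/8)(6/8)(6/8) = 0.0087891; P(data | urn B) = (2/12)(2/12)(7/12)(7/12) = 0.0094522; P(data | urn C) = (3/8)(3/8)(1/8)(1/8) = 0.0021973.
Multiplying each by its prior: 1/3 · 0.0087891 = 0.0029297, 1/3 · 0.0094522 = 0.0031507, 1/3 · 0.0021973 = 0.00073242; with total 0.0068128.
Dividing through by the total gives posterior P(urn A | data) = 0.43003, P(urn B | data) = 0.46247, P(urn C | data) = 0.10751.
So P(orange next | data) = Σ P(orange next | H) P(H | data) = (1/8)(0.43003) + (1/6)(0.46247) + (3/8)(0.10751) = 0.17115.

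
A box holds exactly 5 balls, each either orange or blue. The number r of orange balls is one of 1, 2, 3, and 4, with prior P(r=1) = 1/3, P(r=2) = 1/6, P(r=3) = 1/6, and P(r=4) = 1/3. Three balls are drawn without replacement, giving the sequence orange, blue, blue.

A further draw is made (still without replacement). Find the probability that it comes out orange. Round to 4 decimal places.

0.2857

For each hypothesis, P(data | H) works out to: P(data | r = 1) = (1/5)(4/4)(3/3) = 1/5; P(data | r = 2) = (2/5)(3/4)(2/3) = 1/5; P(data | r = 3) = (3/5)(2/4)(1/3) = 1/10; P(data | r = 4) = (4/5)(1/4)(0/3) = 0.
Multiplying each by its prior: 1/3 · 1/5 = 1/15, 1/6 · 1/5 = 1/30, 1/6 · 1/10 = 1/60, 1/3 · 0 = 0; with total 7/60.
The posterior is then P(r = 1 | data) = 4/7, P(r = 2 | data) = 2/7, P(r = 3 | data) = 1/7, P(r = 4 | data) = 0.
Averaging over the posterior, P(orange next | data) = (0)(4/7) + (1/2)(2/7) + (1)(1/7) = 2/7.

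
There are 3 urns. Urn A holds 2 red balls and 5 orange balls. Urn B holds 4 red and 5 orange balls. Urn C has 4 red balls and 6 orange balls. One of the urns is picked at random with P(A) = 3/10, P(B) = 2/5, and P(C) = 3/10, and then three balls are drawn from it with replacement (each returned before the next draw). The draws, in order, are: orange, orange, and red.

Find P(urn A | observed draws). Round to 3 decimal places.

The likelihood of the observed sequence under each hypothesis: P(data | urn A) = (5/7)(5/7)(2/7) = 0.14577; P(data | urn B) = (5/9)(5/9)(4/9) = 0.13717; P(data | urn C) = (6/10)(6/10)(4/10) = 0.144.
Weighting by the prior gives 3/10 · 0.14577 = 0.043732, 2/5 · 0.13717 = 0.05487, 3/10 · 0.144 = 0.0432; summing to 0.1418.
Therefore the posterior P(urn A | data) = (0.043732) / (0.1418) = 0.3084.

0.308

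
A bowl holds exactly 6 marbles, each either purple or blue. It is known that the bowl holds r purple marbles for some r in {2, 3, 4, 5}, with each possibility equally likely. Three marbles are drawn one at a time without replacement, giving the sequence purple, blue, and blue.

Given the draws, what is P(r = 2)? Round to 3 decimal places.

For each hypothesis, P(data | H) works out to: P(data | r = 2) = (2/6)(4/5)(3/4) = 1/5; P(data | r = 3) = (3/6)(3/5)(2/4) = 3/20; P(data | r = 4) = (4/6)(2/5)(1/4) = 1/15; P(data | r = 5) = (5/6)(1/5)(0/4) = 0.
Multiplying each by its prior: 1/4 · 1/5 = 1/20, 1/4 · 3/20 = 3/80, 1/4 · 1/15 = 1/60, 1/4 · 0 = 0; with total 5/48.
By Bayes' rule, P(r = 2 | data) = (1/20) / (5/48) = 12/25.

0.480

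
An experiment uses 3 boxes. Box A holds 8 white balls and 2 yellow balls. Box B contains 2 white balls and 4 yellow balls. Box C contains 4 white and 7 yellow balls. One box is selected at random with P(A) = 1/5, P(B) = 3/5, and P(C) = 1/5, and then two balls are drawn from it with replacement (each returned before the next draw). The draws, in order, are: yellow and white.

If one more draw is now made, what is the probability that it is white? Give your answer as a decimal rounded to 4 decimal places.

The likelihood of the observed sequence under each hypothesis: P(data | box A) = (2/10)(8/10) = 0.16; P(data | box B) = (4/6)(2/6) = 0.22222; P(data | box C) = (7/11)(4/11) = 0.2314.
The prior-weighted likelihoods are 1/5 · 0.16 = 0.032, 3/5 · 0.22222 = 0.13333, 1/5 · 0.2314 = 0.046281; summing to 0.21161.
The posterior is then P(box A | data) = 0.15122, P(box B | data) = 0.63008, P(box C | data) = 0.2187.
The predictive probability is P(white next | data) = (4/5)(0.15122) + (1/3)(0.63008) + (4/11)(0.2187) = 0.41053.

0.4105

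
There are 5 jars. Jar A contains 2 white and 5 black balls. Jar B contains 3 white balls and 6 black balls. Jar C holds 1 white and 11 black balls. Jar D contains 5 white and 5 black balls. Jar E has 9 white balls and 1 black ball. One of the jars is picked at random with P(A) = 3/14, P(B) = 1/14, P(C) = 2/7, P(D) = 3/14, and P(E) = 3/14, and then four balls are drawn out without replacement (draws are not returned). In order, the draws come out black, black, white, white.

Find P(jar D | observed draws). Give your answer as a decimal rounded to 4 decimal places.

0.5405

The likelihood of the observed sequence under each hypothesis: P(data | jar A) = (5/7)(4/6)(2/5)(1/4) = 0.047619; P(data | jar B) = (6/9)(5/8)(3/7)(2/6) = 0.059524; P(data | jar C) = (11/12)(10/11)(1/10)(0/9) = 0; P(data | jar D) = (5/10)(4/9)(5/8)(4/7) = 0.079365; P(data | jar E) = (1/10)(0/9) = 0.
Weighting by the prior gives 3/14 · 0.047619 = 0.010204, 1/14 · 0.059524 = 0.0042517, 2/7 · 0 = 0, 3/14 · 0.079365 = 0.017007, 3/14 · 0 = 0; with total 0.031463.
So P(jar D | data) = (0.017007) / (0.031463) = 0.54054.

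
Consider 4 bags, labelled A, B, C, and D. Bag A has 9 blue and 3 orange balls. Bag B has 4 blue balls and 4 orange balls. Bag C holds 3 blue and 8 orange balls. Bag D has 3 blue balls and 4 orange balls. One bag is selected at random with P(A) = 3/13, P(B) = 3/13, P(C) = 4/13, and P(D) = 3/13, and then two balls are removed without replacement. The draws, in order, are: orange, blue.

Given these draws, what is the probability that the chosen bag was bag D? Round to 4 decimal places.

The likelihood of the observed sequence under each hypothesis: P(data | bag A) = (3/12)(9/11) = 0.20455; P(data | bag B) = (4/8)(4/7) = 0.28571; P(data | bag C) = (8/11)(3/10) = 0.21818; P(data | bag D) = (4/7)(3/6) = 0.28571.
Weighting by the prior gives 3/13 · 0.20455 = 0.047203, 3/13 · 0.28571 = 0.065934, 4/13 · 0.21818 = 0.067133, 3/13 · 0.28571 = 0.065934; these sum to 0.2462.
Therefore the posterior P(bag D | data) = (0.065934) / (0.2462) = 0.2678.

0.2678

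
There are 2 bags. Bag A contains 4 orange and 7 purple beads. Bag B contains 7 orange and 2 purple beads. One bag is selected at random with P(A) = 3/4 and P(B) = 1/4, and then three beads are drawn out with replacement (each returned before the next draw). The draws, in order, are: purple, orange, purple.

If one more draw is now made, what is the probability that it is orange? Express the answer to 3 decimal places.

0.397

For each hypothesis, P(data | H) works out to: P(data | bag A) = (7/11)(4/11)(7/11) = 0.14726; P(data | bag B) = (2/9)(7/9)(2/9) = 0.038409.
Weighting by the prior gives 3/4 · 0.14726 = 0.11044, 1/4 · 0.038409 = 0.0096022; these sum to 0.12005.
Dividing through by the total gives posterior P(bag A | data) = 0.92001, P(bag B | data) = 0.079988.
Averaging over the posterior, P(orange next | data) = (4/11)(0.92001) + (7/9)(0.079988) = 0.39676.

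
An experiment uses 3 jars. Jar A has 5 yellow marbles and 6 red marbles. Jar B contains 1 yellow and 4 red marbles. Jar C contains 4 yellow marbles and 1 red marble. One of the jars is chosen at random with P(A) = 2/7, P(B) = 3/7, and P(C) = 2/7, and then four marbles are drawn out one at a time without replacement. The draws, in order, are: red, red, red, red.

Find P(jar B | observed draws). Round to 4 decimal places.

For each hypothesis, P(data | H) works out to: P(data | jar A) = (6/11)(5/10)(4/9)(3/8) = 1/22; P(data | jar B) = (4/5)(3/4)(2/3)(1/2) = 1/5; P(data | jar C) = (1/5)(0/4) = 0.
Weighting by the prior gives 2/7 · 1/22 = 1/77, 3/7 · 1/5 = 3/35, 2/7 · 0 = 0; these sum to 38/385.
Therefore the posterior P(jar B | data) = (3/35) / (38/385) = 33/38.

0.8684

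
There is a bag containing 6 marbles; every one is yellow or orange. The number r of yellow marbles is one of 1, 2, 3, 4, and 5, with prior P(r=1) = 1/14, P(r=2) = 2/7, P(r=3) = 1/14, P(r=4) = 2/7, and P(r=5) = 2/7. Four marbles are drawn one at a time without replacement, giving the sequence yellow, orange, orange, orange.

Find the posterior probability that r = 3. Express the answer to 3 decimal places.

Compute the likelihood of the observed sequence for each case: P(data | r = 1) = (1/6)(5/5)(4/4)(3/3) = 1/6; P(data | r = 2) = (2/6)(4/5)(3/4)(2/3) = 2/15; P(data | r = 3) = (3/6)(3/5)(2/4)(1/3) = 1/20; P(data | r = 4) = (4/6)(2/5)(1/4)(0/3) = 0; P(data | r = 5) = (5/6)(1/5)(0/4) = 0.
The prior-weighted likelihoods are 1/14 · 1/6 = 1/84, 2/7 · 2/15 = 4/105, 1/14 · 1/20 = 1/280, 2/7 · 0 = 0, 2/7 · 0 = 0; summing to 3/56.
By Bayes' rule, P(r = 3 | data) = (1/280) / (3/56) = 1/15.

0.067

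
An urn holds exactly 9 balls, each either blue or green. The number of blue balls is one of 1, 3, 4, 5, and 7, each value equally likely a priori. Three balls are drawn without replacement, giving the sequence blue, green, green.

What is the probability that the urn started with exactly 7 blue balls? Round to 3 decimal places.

For each hypothesis, P(data | H) works out to: P(data | r = 1) = (1/9)(8/8)(7/7) = 1/9; P(data | r = 3) = (3/9)(6/8)(5/7) = 5/28; P(data | r = 4) = (4/9)(5/8)(4/7) = 10/63; P(data | r = 5) = (5/9)(4/8)(3/7) = 5/42; P(data | r = 7) = (7/9)(2/8)(1/7) = 1/36.
Weighting by the prior gives 1/5 · 1/9 = 1/45, 1/5 · 5/28 = 1/28, 1/5 · 10/63 = 2/63, 1/5 · 5/42 = 1/42, 1/5 · 1/36 = 1/180; these sum to 5/42.
Therefore the posterior P(r = 7 | data) = (1/180) / (5/42) = 7/150.

0.047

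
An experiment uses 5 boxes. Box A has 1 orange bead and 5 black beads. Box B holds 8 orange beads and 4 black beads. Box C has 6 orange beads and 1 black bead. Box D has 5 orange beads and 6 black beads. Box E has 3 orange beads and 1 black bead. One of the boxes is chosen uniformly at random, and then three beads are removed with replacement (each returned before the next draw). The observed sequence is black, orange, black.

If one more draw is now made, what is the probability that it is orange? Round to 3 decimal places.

0.463

Compute the likelihood of the observed sequence for each case: P(data | box A) = (5/6)(1/6)(5/6) = 0.11574; P(data | box B) = (4/12)(8/12)(4/12) = 0.074074; P(data | box C) = (1/7)(6/7)(1/7) = 0.017493; P(data | box D) = (6/11)(5/11)(6/11) = 0.13524; P(data | box E) = (1/4)(3/4)(1/4) = 0.046875.
Weighting by the prior gives 1/5 · 0.11574 = 0.023148, 1/5 · 0.074074 = 0.014815, 1/5 · 0.017493 = 0.0034985, 1/5 · 0.13524 = 0.027047, 1/5 · 0.046875 = 0.009375; with total 0.077884.
The posterior is then P(box A | data) = 0.29721, P(box B | data) = 0.19022, P(box C | data) = 0.04492, P(box D | data) = 0.34728, P(box E | data) = 0.12037.
The predictive probability is P(orange next | data) = (1/6)(0.29721) + (2/3)(0.19022) + (6/7)(0.04492) + (5/11)(0.34728) + (3/4)(0.12037) = 0.46298.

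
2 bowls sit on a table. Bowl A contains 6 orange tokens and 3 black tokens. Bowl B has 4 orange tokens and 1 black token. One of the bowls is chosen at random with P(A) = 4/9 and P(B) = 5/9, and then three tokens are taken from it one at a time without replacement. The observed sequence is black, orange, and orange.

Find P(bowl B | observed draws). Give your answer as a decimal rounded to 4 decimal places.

For each hypothesis, P(data | H) works out to: P(data | bowl A) = (3/9)(6/8)(5/7) = 5/28; P(data | bowl B) = (1/5)(4/4)(3/3) = 1/5.
Weighting by the prior gives 4/9 · 5/28 = 5/63, 5/9 · 1/5 = 1/9; these sum to 4/21.
By Bayes' rule, P(bowl B | data) = (1/9) / (4/21) = 7/12.

0.5833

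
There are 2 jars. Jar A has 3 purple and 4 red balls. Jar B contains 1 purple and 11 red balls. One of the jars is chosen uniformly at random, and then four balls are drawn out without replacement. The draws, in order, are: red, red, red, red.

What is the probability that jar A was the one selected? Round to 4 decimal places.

The likelihood of the observed sequence under each hypothesis: P(data | jar A) = (4/7)(3/6)(2/5)(1/4) = 1/35; P(data | jar B) = (11/12)(10/11)(9/10)(8/9) = 2/3.
The prior-weighted likelihoods are 1/2 · 1/35 = 1/70, 1/2 · 2/3 = 1/3; these sum to 73/210.
So P(jar A | data) = (1/70) / (73/210) = 3/73.

0.0411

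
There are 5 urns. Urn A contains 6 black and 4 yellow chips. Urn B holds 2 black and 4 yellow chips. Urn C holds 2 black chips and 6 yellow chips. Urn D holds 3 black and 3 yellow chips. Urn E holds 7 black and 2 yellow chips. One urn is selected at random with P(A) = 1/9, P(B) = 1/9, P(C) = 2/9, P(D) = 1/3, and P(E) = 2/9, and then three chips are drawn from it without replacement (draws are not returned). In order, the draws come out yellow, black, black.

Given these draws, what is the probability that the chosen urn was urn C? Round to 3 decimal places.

0.066

Under each hypothesis, the probability of the observed sequence is: P(data | urn A) = (4/10)(6/9)(5/8) = 0.16667; P(data | urn B) = (4/6)(2/5)(1/4) = 0.066667; P(data | urn C) = (6/8)(2/7)(1/6) = 0.035714; P(data | urn D) = (3/6)(3/5)(2/4) = 0.15; P(data | urn E) = (2/9)(7/8)(6/7) = 0.16667.
The prior-weighted likelihoods are 1/9 · 0.16667 = 0.018519, 1/9 · 0.066667 = 0.0074074, 2/9 · 0.035714 = 0.0079365, 1/3 · 0.15 = 0.05, 2/9 · 0.16667 = 0.037037; summing to 0.1209.
Therefore the posterior P(urn C | data) = (0.0079365) / (0.1209) = 0.065646.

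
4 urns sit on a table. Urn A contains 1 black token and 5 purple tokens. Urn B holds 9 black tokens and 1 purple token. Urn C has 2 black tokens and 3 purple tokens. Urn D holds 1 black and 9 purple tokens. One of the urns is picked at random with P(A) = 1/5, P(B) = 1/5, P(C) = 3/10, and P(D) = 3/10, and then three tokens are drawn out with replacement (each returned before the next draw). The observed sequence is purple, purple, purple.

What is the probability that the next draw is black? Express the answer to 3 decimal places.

0.168

Compute the likelihood of the observed sequence for each case: P(data | urn A) = (5/6)(5/6)(5/6) = 0.5787; P(data | urn B) = (1/10)(1/10)(1/10) = 0.001; P(data | urn C) = (3/5)(3/5)(3/5) = 0.216; P(data | urn D) = (9/10)(9/10)(9/10) = 0.729.
Multiplying each by its prior: 1/5 · 0.5787 = 0.11574, 1/5 · 0.001 = 0.0002, 3/10 · 0.216 = 0.0648, 3/10 · 0.729 = 0.2187; with total 0.39944.
Normalising, the posterior is P(urn A | data) = 0.28976, P(urn B | data) = 0.0005007, P(urn C | data) = 0.16223, P(urn D | data) = 0.54752.
Averaging over the posterior, P(black next | data) = (1/6)(0.28976) + (9/10)(0.0005007) + (2/5)(0.16223) + (1/10)(0.54752) = 0.16839.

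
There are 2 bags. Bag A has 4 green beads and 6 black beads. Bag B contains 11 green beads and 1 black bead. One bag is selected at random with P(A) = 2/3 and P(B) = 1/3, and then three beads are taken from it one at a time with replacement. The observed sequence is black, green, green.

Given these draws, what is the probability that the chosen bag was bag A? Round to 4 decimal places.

0.7328

For each hypothesis, P(data | H) works out to: P(data | bag A) = (6/10)(4/10)(4/10) = 0.096; P(data | bag B) = (1/12)(11/12)(11/12) = 0.070023.
Weighting by the prior gives 2/3 · 0.096 = 0.064, 1/3 · 0.070023 = 0.023341; with total 0.087341.
By Bayes' rule, P(bag A | data) = (0.064) / (0.087341) = 0.73276.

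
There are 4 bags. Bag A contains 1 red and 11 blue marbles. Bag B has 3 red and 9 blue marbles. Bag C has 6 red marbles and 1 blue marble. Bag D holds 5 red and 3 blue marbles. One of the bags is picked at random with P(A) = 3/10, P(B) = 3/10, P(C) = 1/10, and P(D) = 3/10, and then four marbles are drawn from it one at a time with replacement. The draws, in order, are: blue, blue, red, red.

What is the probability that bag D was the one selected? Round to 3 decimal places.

For each hypothesis, P(data | H) works out to: P(data | bag A) = (11/12)(11/12)(1/12)(1/12) = 0.0058353; P(data | bag B) = (9/12)(9/12)(3/12)(3/12) = 0.035156; P(data | bag C) = (1/7)(1/7)(6/7)(6/7) = 0.014994; P(data | bag D) = (3/8)(3/8)(5/8)(5/8) = 0.054932.
Multiplying each by its prior: 3/10 · 0.0058353 = 0.0017506, 3/10 · 0.035156 = 0.010547, 1/10 · 0.014994 = 0.0014994, 3/10 · 0.054932 = 0.016479; summing to 0.030276.
By Bayes' rule, P(bag D | data) = (0.016479) / (0.030276) = 0.5443.

0.544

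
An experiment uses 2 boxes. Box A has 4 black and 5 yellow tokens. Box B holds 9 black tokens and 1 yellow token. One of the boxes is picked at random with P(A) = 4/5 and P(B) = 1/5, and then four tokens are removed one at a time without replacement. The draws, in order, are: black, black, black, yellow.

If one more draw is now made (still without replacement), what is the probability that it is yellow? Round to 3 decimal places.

0.491

For each hypothesis, P(data | H) works out to: P(data | box A) = (4/9)(3/8)(2/7)(5/6) = 0.039683; P(data | box B) = (9/10)(8/9)(7/8)(1/7) = 0.1.
Multiplying each by its prior: 4/5 · 0.039683 = 0.031746, 1/5 · 0.1 = 0.02; these sum to 0.051746.
Normalising, the posterior is P(box A | data) = 0.6135, P(box B | data) = 0.3865.
Averaging over the posterior, P(yellow next | data) = (4/5)(0.6135) + (0)(0.3865) = 0.4908.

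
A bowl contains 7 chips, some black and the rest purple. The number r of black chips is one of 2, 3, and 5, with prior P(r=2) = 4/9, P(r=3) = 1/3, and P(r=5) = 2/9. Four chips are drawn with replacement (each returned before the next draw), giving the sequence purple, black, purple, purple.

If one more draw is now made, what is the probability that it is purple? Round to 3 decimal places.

Compute the likelihood of the observed sequence for each case: P(data | r = 2) = (5/7)(2/7)(5/7)(5/7) = 0.10412; P(data | r = 3) = (4/7)(3/7)(4/7)(4/7) = 0.079967; P(data | r = 5) = (2/7)(5/7)(2/7)(2/7) = 0.01666.
Weighting by the prior gives 4/9 · 0.10412 = 0.046277, 1/3 · 0.079967 = 0.026656, 2/9 · 0.01666 = 0.0037022; with total 0.076635.
The posterior is then P(r = 2 | data) = 0.60386, P(r = 3 | data) = 0.34783, P(r = 5 | data) = 0.048309.
So P(purple next | data) = Σ P(purple next | H) P(H | data) = (5/7)(0.60386) + (4/7)(0.34783) + (2/7)(0.048309) = 0.64389.

0.644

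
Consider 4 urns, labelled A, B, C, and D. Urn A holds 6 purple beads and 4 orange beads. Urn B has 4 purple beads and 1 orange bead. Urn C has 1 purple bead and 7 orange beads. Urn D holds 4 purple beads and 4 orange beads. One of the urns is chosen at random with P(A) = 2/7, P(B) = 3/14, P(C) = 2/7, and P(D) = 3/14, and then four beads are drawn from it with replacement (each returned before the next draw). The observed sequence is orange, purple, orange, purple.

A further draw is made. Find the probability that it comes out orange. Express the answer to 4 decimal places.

For each hypothesis, P(data | H) works out to: P(data | urn A) = (4/10)(6/10)(4/10)(6/10) = 0.0576; P(data | urn B) = (1/5)(4/5)(1/5)(4/5) = 0.0256; P(data | urn C) = (7/8)(1/8)(7/8)(1/8) = 0.011963; P(data | urn D) = (4/8)(4/8)(4/8)(4/8) = 0.0625.
Weighting by the prior gives 2/7 · 0.0576 = 0.016457, 3/14 · 0.0256 = 0.0054857, 2/7 · 0.011963 = 0.003418, 3/14 · 0.0625 = 0.013393; with total 0.038754.
Dividing through by the total gives posterior P(urn A | data) = 0.42466, P(urn B | data) = 0.14155, P(urn C | data) = 0.088197, P(urn D | data) = 0.34559.
The predictive probability is P(orange next | data) = (2/5)(0.42466) + (1/5)(0.14155) + (7/8)(0.088197) + (1/2)(0.34559) = 0.44814.

0.4481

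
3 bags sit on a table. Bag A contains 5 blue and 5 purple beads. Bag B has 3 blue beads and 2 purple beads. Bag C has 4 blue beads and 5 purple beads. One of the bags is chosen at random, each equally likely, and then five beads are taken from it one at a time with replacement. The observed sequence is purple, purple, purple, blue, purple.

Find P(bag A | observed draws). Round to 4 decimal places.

For each hypothesis, P(data | H) works out to: P(data | bag A) = (5/10)(5/10)(5/10)(5/10)(5/10) = 0.03125; P(data | bag B) = (2/5)(2/5)(2/5)(3/5)(2/5) = 0.01536; P(data | bag C) = (5/9)(5/9)(5/9)(4/9)(5/9) = 0.042338.
The prior-weighted likelihoods are 1/3 · 0.03125 = 0.010417, 1/3 · 0.01536 = 0.00512, 1/3 · 0.042338 = 0.014113; these sum to 0.029649.
Therefore the posterior P(bag A | data) = (0.010417) / (0.029649) = 0.35133.

0.3513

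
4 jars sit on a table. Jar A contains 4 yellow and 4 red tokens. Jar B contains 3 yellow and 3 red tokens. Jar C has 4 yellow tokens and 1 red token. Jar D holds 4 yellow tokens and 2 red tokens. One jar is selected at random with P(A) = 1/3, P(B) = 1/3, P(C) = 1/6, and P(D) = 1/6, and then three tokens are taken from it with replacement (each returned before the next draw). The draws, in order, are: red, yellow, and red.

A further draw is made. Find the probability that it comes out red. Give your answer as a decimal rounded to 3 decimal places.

0.464

The likelihood of the observed sequence under each hypothesis: P(data | jar A) = (4/8)(4/8)(4/8) = 0.125; P(data | jar B) = (3/6)(3/6)(3/6) = 0.125; P(data | jar C) = (1/5)(4/5)(1/5) = 0.032; P(data | jar D) = (2/6)(4/6)(2/6) = 0.074074.
Multiplying each by its prior: 1/3 · 0.125 = 0.041667, 1/3 · 0.125 = 0.041667, 1/6 · 0.032 = 0.0053333, 1/6 · 0.074074 = 0.012346; summing to 0.10101.
The posterior is then P(jar A | data) = 0.41249, P(jar B | data) = 0.41249, P(jar C | data) = 0.052799, P(jar D | data) = 0.12222.
The predictive probability is P(red next | data) = (1/2)(0.41249) + (1/2)(0.41249) + (1/5)(0.052799) + (1/3)(0.12222) = 0.46379.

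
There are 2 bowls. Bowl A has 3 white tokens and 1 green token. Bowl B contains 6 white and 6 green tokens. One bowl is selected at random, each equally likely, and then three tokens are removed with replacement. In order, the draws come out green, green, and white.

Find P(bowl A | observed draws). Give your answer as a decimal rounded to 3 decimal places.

0.273

Compute the likelihood of the observed sequence for each case: P(data | bowl A) = (1/4)(1/4)(3/4) = 3/64; P(data | bowl B) = (6/12)(6/12)(6/12) = 1/8.
Multiplying each by its prior: 1/2 · 3/64 = 3/128, 1/2 · 1/8 = 1/16; with total 11/128.
So P(bowl A | data) = (3/128) / (11/128) = 3/11.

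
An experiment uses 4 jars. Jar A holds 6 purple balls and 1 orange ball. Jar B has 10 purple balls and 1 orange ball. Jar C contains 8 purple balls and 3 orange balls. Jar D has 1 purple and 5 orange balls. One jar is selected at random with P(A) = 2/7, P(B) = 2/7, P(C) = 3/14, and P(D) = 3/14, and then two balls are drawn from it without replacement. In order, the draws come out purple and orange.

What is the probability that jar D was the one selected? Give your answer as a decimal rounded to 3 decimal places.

0.239

For each hypothesis, P(data | H) works out to: P(data | jar A) = (6/7)(1/6) = 0.14286; P(data | jar B) = (10/11)(1/10) = 0.090909; P(data | jar C) = (8/11)(3/10) = 0.21818; P(data | jar D) = (1/6)(5/5) = 0.16667.
Weighting by the prior gives 2/7 · 0.14286 = 0.040816, 2/7 · 0.090909 = 0.025974, 3/14 · 0.21818 = 0.046753, 3/14 · 0.16667 = 0.035714; summing to 0.14926.
Therefore the posterior P(jar D | data) = (0.035714) / (0.14926) = 0.23928.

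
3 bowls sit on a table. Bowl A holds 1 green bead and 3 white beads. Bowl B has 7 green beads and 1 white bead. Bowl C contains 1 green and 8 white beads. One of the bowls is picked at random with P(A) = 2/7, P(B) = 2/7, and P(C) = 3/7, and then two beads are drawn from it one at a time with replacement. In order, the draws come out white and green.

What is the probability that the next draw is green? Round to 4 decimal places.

For each hypothesis, P(data | H) works out to: P(data | bowl A) = (3/4)(1/4) = 0.1875; P(data | bowl B) = (1/8)(7/8) = 0.10938; P(data | bowl C) = (8/9)(1/9) = 0.098765.
Weighting by the prior gives 2/7 · 0.1875 = 0.053571, 2/7 · 0.10938 = 0.03125, 3/7 · 0.098765 = 0.042328; with total 0.12715.
The posterior is then P(bowl A | data) = 0.42133, P(bowl B | data) = 0.24577, P(bowl C | data) = 0.3329.
So P(green next | data) = Σ P(green next | H) P(H | data) = (1/4)(0.42133) + (7/8)(0.24577) + (1/9)(0.3329) = 0.35737.

0.3574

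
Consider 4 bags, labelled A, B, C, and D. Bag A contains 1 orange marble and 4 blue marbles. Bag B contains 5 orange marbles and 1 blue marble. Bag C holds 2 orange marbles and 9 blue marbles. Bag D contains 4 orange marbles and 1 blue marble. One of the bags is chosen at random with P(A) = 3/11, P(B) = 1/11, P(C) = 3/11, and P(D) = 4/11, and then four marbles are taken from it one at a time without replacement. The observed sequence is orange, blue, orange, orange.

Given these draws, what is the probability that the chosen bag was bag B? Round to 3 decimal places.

0.172

Compute the likelihood of the observed sequence for each case: P(data | bag A) = (1/5)(4/4)(0/3) = 0; P(data | bag B) = (5/6)(1/5)(4/4)(3/3) = 1/6; P(data | bag C) = (2/11)(9/10)(1/9)(0/8) = 0; P(data | bag D) = (4/5)(1/4)(3/3)(2/2) = 1/5.
The prior-weighted likelihoods are 3/11 · 0 = 0, 1/11 · 1/6 = 1/66, 3/11 · 0 = 0, 4/11 · 1/5 = 4/55; summing to 29/330.
Therefore the posterior P(bag B | data) = (1/66) / (29/330) = 5/29.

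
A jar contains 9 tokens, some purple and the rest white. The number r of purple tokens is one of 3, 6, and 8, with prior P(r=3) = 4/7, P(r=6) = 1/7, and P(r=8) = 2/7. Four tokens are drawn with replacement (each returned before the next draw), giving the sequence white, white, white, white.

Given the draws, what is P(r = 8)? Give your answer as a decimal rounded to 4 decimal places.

0.0004

For each hypothesis, P(data | H) works out to: P(data | r = 3) = (6/9)(6/9)(6/9)(6/9) = 0.19753; P(data | r = 6) = (3/9)(3/9)(3/9)(3/9) = 0.012346; P(data | r = 8) = (1/9)(1/9)(1/9)(1/9) = 0.00015242.
Multiplying each by its prior: 4/7 · 0.19753 = 0.11287, 1/7 · 0.012346 = 0.0017637, 2/7 · 0.00015242 = 4.3547e-05; with total 0.11468.
Therefore the posterior P(r = 8 | data) = (4.3547e-05) / (0.11468) = 0.00037972.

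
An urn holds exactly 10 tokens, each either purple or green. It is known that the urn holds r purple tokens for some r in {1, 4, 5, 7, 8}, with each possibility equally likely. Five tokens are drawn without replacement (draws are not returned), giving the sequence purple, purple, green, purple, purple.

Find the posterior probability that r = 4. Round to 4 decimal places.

For each hypothesis, P(data | H) works out to: P(data | r = 1) = (1/10)(0/9) = 0; P(data | r = 4) = (4/10)(3/9)(6/8)(2/7)(1/6) = 0.0047619; P(data | r = 5) = (5/10)(4/9)(5/8)(3/7)(2/6) = 0.019841; P(data | r = 7) = (7/10)(6/9)(3/8)(5/7)(4/6) = 0.083333; P(data | r = 8) = (8/10)(7/9)(2/8)(6/7)(5/6) = 0.11111.
Weighting by the prior gives 1/5 · 0 = 0, 1/5 · 0.0047619 = 0.00095238, 1/5 · 0.019841 = 0.0039683, 1/5 · 0.083333 = 0.016667, 1/5 · 0.11111 = 0.022222; these sum to 0.04381.
By Bayes' rule, P(r = 4 | data) = (0.00095238) / (0.04381) = 0.021739.

0.0217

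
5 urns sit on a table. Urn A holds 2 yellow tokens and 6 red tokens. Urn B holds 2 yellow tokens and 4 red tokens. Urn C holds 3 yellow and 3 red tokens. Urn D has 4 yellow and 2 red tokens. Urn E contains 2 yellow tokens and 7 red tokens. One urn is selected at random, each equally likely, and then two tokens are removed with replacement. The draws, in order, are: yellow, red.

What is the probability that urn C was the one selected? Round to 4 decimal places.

For each hypothesis, P(data | H) works out to: P(data | urn A) = (2/8)(6/8) = 0.1875; P(data | urn B) = (2/6)(4/6) = 0.22222; P(data | urn C) = (3/6)(3/6) = 0.25; P(data | urn D) = (4/6)(2/6) = 0.22222; P(data | urn E) = (2/9)(7/9) = 0.17284.
Weighting by the prior gives 1/5 · 0.1875 = 0.0375, 1/5 · 0.22222 = 0.044444, 1/5 · 0.25 = 0.05, 1/5 · 0.22222 = 0.044444, 1/5 · 0.17284 = 0.034568; with total 0.21096.
By Bayes' rule, P(urn C | data) = (0.05) / (0.21096) = 0.23702.

0.2370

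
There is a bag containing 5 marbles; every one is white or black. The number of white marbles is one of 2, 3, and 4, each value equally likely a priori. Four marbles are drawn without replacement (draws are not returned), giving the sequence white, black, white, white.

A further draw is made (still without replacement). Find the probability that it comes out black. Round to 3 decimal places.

The likelihood of the observed sequence under each hypothesis: P(data | r = 2) = (2/5)(3/4)(1/3)(0/2) = 0; P(data | r = 3) = (3/5)(2/4)(2/3)(1/2) = 1/10; P(data | r = 4) = (4/5)(1/4)(3/3)(2/2) = 1/5.
Multiplying each by its prior: 1/3 · 0 = 0, 1/3 · 1/10 = 1/30, 1/3 · 1/5 = 1/15; these sum to 1/10.
The posterior is then P(r = 2 | data) = 0, P(r = 3 | data) = 1/3, P(r = 4 | data) = 2/3.
So P(black next | data) = Σ P(black next | H) P(H | data) = (1)(1/3) + (0)(2/3) = 1/3.

0.333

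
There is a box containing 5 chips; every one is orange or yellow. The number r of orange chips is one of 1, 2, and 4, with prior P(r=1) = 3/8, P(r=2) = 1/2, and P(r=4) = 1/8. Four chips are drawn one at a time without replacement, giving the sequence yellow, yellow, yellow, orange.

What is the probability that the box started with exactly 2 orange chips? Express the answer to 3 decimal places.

0.400

Under each hypothesis, the probability of the observed sequence is: P(data | r = 1) = (4/5)(3/4)(2/3)(1/2) = 1/5; P(data | r = 2) = (3/5)(2/4)(1/3)(2/2) = 1/10; P(data | r = 4) = (1/5)(0/4) = 0.
Weighting by the prior gives 3/8 · 1/5 = 3/40, 1/2 · 1/10 = 1/20, 1/8 · 0 = 0; these sum to 1/8.
Therefore the posterior P(r = 2 | data) = (1/20) / (1/8) = 2/5.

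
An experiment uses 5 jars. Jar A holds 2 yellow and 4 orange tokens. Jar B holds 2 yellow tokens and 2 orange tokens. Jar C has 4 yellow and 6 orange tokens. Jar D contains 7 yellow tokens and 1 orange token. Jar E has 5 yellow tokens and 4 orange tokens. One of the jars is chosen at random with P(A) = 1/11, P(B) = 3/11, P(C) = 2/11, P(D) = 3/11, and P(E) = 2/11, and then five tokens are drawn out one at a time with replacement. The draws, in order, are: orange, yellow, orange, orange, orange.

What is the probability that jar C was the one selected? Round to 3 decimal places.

0.337

Under each hypothesis, the probability of the observed sequence is: P(data | jar A) = (4/6)(2/6)(4/6)(4/6)(4/6) = 0.065844; P(data | jar B) = (2/4)(2/4)(2/4)(2/4)(2/4) = 0.03125; P(data | jar C) = (6/10)(4/10)(6/10)(6/10)(6/10) = 0.05184; P(data | jar D) = (1/8)(7/8)(1/8)(1/8)(1/8) = 0.00021362; P(data | jar E) = (4/9)(5/9)(4/9)(4/9)(4/9) = 0.021677.
Weighting by the prior gives 1/11 · 0.065844 = 0.0059858, 3/11 · 0.03125 = 0.0085227, 2/11 · 0.05184 = 0.0094255, 3/11 · 0.00021362 = 5.8261e-05, 2/11 · 0.021677 = 0.0039413; summing to 0.027933.
Hence P(jar C | data) = (0.0094255) / (0.027933) = 0.33742.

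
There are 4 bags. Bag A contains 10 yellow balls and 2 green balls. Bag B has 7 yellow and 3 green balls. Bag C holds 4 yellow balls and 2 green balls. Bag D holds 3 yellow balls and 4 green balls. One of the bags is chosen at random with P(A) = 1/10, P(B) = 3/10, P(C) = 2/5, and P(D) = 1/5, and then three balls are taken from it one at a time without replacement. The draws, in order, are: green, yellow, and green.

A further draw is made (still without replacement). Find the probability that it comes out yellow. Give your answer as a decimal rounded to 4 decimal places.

For each hypothesis, P(data | H) works out to: P(data | bag A) = (2/12)(10/11)(1/10) = 0.015152; P(data | bag B) = (3/10)(7/9)(2/8) = 0.058333; P(data | bag C) = (2/6)(4/5)(1/4) = 0.066667; P(data | bag D) = (4/7)(3/6)(3/5) = 0.17143.
Weighting by the prior gives 1/10 · 0.015152 = 0.0015152, 3/10 · 0.058333 = 0.0175, 2/5 · 0.066667 = 0.026667, 1/5 · 0.17143 = 0.034286; with total 0.079968.
Dividing through by the total gives posterior P(bag A | data) = 0.018947, P(bag B | data) = 0.21884, P(bag C | data) = 0.33347, P(bag D | data) = 0.42875.
So P(yellow next | data) = Σ P(yellow next | H) P(H | data) = (1)(0.018947) + (6/7)(0.21884) + (1)(0.33347) + (1/2)(0.42875) = 0.75436.

0.7544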